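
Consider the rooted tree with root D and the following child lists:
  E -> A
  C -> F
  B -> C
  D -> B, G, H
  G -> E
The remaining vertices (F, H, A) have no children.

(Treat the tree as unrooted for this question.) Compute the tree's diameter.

A longest path is A-E-G-D-B-C-F, with 6 edges.

6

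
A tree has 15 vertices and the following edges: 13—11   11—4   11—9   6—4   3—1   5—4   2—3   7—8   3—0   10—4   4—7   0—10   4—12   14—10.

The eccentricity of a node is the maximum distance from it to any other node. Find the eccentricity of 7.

The node farthest from 7 is 1 (2 also at distance 5), via 7–4–10–0–3–1 — 5 edges.

5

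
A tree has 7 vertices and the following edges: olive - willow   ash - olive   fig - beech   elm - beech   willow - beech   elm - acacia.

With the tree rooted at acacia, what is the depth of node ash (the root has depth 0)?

Climbing from ash to the root: ash – olive – willow – beech – elm – acacia. That's 5 steps.

5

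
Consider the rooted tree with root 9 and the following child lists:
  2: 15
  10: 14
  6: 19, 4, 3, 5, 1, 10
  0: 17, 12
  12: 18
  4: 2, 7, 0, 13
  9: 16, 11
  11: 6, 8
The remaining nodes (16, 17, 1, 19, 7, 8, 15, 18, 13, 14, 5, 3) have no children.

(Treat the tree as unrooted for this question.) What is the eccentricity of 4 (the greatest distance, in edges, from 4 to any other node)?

4

The node farthest from 4 is 16, via 4–6–11–9–16 — 4 edges.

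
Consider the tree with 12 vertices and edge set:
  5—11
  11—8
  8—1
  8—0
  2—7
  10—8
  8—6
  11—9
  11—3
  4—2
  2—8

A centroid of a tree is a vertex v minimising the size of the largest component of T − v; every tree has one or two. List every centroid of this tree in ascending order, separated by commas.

8

Removing 8 splits the tree into components of sizes 4, 3, 1, 1, 1, 1; the largest is 4 ≤ ⌊12/2⌋ = 6.
Every other node leaves some component of size > 6, so the centroid is unique.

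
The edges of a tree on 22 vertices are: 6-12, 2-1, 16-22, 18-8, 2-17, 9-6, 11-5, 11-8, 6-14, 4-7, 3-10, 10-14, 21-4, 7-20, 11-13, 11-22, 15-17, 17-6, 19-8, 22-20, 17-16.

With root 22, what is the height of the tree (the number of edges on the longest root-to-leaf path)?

6

The longest root-to-leaf path is 22–16–17–6–14–10–3 (6 edges).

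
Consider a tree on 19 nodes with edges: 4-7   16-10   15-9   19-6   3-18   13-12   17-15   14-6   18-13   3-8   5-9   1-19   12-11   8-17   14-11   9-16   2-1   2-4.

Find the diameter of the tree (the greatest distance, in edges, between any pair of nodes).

Starting from 10, a farthest node is 7 at distance 17.
One longest path: 10-16-9-15-17-8-3-18-13-12-11-14-6-19-1-2-4-7.
So the diameter is 17.

17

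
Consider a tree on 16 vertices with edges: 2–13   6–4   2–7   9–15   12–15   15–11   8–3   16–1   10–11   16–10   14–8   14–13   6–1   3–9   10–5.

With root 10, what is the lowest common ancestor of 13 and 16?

Ancestors of 13 (toward the root): 13, 14, 8, 3, 9, 15, 11, 10.
Ancestors of 16: 16, 10.
The deepest node appearing in both lists is 10.

10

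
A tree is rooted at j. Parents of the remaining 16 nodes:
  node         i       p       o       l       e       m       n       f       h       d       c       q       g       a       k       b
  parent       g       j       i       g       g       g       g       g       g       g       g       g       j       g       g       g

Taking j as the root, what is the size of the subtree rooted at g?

The subtree rooted at g contains: g, f, i, c, e, l, n, d, a, h, q, k, b, m, o — 15 nodes.

15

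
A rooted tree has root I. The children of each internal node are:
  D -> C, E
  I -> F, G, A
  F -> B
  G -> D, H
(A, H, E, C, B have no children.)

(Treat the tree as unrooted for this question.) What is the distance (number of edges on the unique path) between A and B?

Walking from A: A - I - F - B. Length 3.

3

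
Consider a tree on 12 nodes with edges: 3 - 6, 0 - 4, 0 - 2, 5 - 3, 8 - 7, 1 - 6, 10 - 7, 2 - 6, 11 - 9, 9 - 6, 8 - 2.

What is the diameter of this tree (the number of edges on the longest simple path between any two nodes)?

Starting from 10, a farthest node is 11 at distance 6.
One longest path: 10–7–8–2–6–9–11.
So the diameter is 6.

6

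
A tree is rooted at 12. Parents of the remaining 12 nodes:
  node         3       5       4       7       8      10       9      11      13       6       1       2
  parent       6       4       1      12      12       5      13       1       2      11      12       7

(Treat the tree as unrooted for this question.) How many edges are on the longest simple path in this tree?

A longest path is 3–6–11–1–12–7–2–13–9, with 8 edges.

8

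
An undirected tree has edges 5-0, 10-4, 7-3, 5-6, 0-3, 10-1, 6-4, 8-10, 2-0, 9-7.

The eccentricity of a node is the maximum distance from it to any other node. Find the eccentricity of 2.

The node farthest from 2 is 8 (1 also at distance 6), via 2 – 0 – 5 – 6 – 4 – 10 – 8 — 6 edges.

6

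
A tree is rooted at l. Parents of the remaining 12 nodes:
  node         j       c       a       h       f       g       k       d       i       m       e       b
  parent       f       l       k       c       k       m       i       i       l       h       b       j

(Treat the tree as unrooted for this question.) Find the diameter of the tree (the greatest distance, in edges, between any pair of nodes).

10

BFS from e reaches g last, at distance 10; BFS from g confirms no node is farther.
Path: e - b - j - f - k - i - l - c - h - m - g.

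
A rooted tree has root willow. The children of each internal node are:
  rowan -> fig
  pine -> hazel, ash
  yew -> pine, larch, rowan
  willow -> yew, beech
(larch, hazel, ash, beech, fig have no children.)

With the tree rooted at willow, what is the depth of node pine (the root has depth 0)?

2

willow → yew → pine — 2 edges.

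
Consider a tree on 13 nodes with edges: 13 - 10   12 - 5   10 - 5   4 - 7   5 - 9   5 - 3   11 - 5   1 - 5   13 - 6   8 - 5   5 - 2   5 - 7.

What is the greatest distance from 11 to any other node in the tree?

Distances from 11 peak at 4, attained at 6.
11 – 5 – 10 – 13 – 6

4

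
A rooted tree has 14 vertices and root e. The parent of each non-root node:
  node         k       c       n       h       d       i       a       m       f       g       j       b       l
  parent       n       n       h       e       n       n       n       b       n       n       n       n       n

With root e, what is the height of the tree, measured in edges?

4

m sits deepest: e-h-n-b-m — 4 edges from the root.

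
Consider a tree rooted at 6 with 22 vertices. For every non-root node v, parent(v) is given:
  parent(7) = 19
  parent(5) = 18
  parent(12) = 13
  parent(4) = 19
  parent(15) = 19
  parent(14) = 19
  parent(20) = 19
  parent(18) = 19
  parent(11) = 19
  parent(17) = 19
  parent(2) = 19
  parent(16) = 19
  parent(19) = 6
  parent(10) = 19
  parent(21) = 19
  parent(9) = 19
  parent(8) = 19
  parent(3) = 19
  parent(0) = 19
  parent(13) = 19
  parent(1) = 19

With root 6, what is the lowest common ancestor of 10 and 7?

19

Ancestors of 10 (toward the root): 10, 19, 6.
Ancestors of 7: 7, 19, 6.
The deepest node appearing in both lists is 19.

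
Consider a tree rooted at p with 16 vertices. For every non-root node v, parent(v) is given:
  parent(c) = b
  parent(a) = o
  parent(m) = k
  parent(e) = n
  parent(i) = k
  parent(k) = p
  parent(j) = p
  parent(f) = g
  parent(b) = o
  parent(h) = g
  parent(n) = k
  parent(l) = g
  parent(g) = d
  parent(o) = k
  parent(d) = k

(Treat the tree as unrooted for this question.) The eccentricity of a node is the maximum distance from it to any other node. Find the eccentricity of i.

A farthest node from i is l (f, h, c also at distance 4).
The path i – k – d – g – l has 4 edges.

4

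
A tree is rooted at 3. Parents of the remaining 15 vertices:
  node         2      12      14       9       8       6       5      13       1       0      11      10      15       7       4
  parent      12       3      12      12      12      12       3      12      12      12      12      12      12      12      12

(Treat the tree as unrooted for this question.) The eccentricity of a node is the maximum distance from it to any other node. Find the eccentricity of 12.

A farthest node from 12 is 5.
The path 12 – 3 – 5 has 2 edges.

2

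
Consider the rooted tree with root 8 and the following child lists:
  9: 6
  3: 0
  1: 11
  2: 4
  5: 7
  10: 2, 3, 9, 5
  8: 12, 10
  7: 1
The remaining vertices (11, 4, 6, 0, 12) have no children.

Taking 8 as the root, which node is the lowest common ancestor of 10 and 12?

Ancestors of 10 (toward the root): 10, 8.
Ancestors of 12: 12, 8.
The deepest node appearing in both lists is 8.

8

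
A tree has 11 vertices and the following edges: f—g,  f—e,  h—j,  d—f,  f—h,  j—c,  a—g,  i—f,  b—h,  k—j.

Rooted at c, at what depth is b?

3

Path from c to b: c → j → h → b, which has 3 edges.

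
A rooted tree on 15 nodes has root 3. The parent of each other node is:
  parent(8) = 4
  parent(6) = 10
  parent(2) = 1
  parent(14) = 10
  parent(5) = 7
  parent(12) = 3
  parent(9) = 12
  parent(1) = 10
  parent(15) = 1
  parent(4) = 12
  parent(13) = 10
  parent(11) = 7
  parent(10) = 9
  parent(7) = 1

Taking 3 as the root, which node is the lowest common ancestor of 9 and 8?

12

Ancestors of 9 (toward the root): 9, 12, 3.
Ancestors of 8: 8, 4, 12, 3.
The deepest node appearing in both lists is 12.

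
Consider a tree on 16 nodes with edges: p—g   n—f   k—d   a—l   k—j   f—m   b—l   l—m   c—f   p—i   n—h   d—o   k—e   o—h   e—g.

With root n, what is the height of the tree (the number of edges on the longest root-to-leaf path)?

i sits deepest: n–h–o–d–k–e–g–p–i — 8 edges from the root.

8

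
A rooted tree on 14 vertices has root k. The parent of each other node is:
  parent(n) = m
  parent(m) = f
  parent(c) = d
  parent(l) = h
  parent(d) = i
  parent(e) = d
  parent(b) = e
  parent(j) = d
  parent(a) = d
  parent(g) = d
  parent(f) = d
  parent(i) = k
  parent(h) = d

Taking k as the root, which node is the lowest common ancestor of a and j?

d

Path a→root: a d i k; path j→root: j d i k.
First common node: d.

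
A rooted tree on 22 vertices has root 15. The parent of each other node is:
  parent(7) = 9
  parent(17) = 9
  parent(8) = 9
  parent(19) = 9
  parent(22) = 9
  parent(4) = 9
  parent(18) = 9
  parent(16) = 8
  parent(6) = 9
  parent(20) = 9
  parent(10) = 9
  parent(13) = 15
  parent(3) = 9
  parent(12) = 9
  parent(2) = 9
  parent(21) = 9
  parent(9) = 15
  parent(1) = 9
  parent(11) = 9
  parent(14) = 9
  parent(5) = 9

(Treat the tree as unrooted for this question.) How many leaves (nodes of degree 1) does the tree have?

Degree-1 nodes: 1, 2, 3, 4, 5, 6, 7, 10, 11, 12, 13, 14, 16, 17, 18, 19, 20, 21, 22 — 19 of them.

19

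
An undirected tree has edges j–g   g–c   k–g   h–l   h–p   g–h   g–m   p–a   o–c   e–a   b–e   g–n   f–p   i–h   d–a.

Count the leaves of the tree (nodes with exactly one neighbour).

The leaves are b, d, f, i, j, k, l, m, n, o.
That is 10 leaves.

10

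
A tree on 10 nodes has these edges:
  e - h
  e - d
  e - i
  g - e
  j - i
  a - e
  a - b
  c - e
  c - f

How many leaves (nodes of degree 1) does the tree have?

6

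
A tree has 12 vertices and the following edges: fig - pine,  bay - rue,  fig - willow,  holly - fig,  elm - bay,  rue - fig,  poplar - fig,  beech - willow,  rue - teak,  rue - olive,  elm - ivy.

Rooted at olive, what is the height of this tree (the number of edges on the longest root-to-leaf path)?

ivy sits deepest: olive → rue → bay → elm → ivy — 4 edges from the root.

4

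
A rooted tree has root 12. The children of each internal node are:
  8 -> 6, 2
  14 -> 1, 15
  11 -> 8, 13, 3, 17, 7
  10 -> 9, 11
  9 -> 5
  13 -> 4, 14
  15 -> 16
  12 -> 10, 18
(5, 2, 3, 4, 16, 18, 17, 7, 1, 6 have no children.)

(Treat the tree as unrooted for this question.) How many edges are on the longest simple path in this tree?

7

BFS from 16 reaches 5 last, at distance 7; BFS from 5 confirms no node is farther.
Path: 16–15–14–13–11–10–9–5.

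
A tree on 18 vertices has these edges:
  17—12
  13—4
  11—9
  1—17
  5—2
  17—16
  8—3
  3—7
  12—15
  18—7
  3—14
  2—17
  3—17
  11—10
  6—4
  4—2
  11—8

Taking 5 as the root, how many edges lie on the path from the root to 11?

5 – 2 – 17 – 3 – 8 – 11 — 5 edges.

5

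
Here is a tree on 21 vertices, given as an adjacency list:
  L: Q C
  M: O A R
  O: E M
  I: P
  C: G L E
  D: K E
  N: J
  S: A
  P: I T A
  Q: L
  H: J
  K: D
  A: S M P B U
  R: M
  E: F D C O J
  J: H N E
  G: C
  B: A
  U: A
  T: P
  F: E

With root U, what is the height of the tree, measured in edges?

A deepest node is Q, reached by U → A → M → O → E → C → L → Q.
That path has 7 edges, so the height is 7.

7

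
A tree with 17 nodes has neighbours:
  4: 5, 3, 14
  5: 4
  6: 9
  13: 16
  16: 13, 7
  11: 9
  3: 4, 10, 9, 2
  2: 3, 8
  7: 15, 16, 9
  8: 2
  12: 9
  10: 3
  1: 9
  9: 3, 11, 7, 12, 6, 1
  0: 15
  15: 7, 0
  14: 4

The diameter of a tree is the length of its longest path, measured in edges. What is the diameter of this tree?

Starting from 5, a farthest node is 13 at distance 6.
One longest path: 5 - 4 - 3 - 9 - 7 - 16 - 13.
So the diameter is 6.

6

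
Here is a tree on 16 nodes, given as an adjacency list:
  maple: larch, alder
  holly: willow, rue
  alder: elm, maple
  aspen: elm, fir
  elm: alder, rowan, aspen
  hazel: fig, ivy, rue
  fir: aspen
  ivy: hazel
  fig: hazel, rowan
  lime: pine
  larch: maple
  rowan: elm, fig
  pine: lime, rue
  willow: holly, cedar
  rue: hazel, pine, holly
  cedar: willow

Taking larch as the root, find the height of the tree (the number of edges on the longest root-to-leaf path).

10

cedar sits deepest: larch-maple-alder-elm-rowan-fig-hazel-rue-holly-willow-cedar — 10 edges from the root.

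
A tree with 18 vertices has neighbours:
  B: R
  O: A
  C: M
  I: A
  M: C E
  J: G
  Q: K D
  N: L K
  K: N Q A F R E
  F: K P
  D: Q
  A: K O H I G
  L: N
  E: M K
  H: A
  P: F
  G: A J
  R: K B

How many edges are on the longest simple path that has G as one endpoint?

5

The node farthest from G is C, via G–A–K–E–M–C — 5 edges.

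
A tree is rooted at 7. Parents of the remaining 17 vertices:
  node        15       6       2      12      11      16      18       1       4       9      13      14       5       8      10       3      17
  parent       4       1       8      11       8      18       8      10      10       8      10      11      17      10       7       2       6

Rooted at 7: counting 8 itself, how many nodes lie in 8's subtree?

9

The subtree rooted at 8 contains: 8, 11, 2, 9, 18, 14, 12, 3, 16 — 9 nodes.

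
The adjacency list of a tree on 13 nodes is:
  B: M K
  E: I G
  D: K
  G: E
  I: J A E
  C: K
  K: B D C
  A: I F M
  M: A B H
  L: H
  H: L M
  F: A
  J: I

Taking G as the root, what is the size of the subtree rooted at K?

3

The subtree rooted at K contains: K, C, D — 3 nodes.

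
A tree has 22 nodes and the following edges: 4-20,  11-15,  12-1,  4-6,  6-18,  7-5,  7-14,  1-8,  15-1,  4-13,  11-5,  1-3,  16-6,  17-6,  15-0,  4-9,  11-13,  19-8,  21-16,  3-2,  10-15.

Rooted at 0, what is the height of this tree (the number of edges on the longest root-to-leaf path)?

The longest root-to-leaf path is 0-15-11-13-4-6-16-21 (7 edges).

7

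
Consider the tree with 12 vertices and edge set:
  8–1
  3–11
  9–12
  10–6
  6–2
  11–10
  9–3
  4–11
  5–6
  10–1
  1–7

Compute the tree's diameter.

6

Starting from 12, a farthest node is 2 at distance 6.
One longest path: 12-9-3-11-10-6-2.
So the diameter is 6.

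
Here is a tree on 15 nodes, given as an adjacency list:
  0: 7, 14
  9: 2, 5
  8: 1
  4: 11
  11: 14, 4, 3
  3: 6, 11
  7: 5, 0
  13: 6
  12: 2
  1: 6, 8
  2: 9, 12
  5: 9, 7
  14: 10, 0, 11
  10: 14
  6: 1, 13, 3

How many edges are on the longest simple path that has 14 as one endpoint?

The node farthest from 14 is 12, via 14-0-7-5-9-2-12 — 6 edges.

6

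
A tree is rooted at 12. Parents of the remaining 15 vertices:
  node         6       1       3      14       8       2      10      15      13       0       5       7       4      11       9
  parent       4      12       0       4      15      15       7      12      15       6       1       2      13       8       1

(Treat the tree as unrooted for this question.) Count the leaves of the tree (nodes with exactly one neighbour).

Degree-1 nodes: 3, 5, 9, 10, 11, 14 — 6 of them.

6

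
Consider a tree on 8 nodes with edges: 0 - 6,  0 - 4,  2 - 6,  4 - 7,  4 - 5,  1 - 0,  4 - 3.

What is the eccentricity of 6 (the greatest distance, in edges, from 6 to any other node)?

A farthest node from 6 is 3 (7, 5 also at distance 3).
The path 6-0-4-3 has 3 edges.

3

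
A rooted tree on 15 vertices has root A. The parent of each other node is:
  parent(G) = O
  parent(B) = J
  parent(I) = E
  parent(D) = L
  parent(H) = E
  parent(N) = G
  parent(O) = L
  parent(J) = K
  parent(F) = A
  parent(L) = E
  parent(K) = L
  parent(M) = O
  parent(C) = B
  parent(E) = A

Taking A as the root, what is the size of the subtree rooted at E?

E's subtree: {E, L, H, I, O, K, D, G, M, J, N, B, C}, size 13.

13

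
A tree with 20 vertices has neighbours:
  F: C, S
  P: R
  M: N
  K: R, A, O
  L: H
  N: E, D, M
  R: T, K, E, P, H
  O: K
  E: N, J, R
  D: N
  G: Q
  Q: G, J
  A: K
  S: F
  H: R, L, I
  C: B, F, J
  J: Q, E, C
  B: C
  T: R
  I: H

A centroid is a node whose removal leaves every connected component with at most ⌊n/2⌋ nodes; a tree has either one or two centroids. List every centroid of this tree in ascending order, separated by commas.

E

If E is removed the pieces have sizes 9, 7, 3, all ≤ ⌊20/2⌋ = 10.
No neighbour of E does as well, so E is the unique centroid.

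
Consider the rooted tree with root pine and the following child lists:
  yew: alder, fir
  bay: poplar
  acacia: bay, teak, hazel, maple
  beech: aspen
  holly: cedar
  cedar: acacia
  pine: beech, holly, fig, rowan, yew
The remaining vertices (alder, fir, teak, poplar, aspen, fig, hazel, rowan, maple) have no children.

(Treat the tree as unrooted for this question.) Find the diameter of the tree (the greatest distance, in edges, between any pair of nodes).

7

A longest path is aspen-beech-pine-holly-cedar-acacia-bay-poplar, with 7 edges.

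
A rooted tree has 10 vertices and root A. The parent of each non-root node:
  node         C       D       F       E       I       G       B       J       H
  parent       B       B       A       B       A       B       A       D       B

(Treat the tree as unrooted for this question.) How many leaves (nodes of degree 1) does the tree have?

Degree-1 nodes: C, E, F, G, H, I, J — 7 of them.

7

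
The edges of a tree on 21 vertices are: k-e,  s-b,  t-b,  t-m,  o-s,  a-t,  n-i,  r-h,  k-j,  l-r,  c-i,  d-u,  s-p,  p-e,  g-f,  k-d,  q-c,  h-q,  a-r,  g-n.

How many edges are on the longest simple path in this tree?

16

BFS from f reaches u last, at distance 16; BFS from u confirms no node is farther.
Path: f-g-n-i-c-q-h-r-a-t-b-s-p-e-k-d-u.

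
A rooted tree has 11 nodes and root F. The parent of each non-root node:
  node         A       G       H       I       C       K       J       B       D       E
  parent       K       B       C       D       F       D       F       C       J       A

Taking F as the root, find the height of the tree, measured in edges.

E sits deepest: F → J → D → K → A → E — 5 edges from the root.

5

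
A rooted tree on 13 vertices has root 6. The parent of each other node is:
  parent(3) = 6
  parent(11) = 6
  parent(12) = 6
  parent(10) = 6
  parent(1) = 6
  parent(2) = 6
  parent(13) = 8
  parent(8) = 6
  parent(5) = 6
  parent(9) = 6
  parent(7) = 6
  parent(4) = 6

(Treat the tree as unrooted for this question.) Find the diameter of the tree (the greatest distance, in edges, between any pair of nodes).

BFS from 13 reaches 7 last, at distance 3; BFS from 7 confirms no node is farther.
Path: 13-8-6-7.

3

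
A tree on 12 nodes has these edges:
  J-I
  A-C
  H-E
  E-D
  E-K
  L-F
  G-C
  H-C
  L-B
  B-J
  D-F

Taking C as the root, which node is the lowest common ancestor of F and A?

C

F's ancestor chain is F, D, E, H, C and A's is A, C; they first meet at C.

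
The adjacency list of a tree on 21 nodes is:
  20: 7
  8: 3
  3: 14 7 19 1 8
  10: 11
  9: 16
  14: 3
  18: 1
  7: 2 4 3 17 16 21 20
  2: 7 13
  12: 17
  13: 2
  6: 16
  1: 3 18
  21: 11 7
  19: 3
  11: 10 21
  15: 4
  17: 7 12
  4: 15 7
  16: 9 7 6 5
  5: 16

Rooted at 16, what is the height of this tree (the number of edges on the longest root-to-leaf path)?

4

10 sits deepest: 16 – 7 – 21 – 11 – 10 — 4 edges from the root.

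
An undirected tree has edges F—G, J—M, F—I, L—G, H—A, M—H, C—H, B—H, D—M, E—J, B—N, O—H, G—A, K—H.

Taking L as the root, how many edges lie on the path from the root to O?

4

Climbing from O to the root: O – H – A – G – L. That's 4 steps.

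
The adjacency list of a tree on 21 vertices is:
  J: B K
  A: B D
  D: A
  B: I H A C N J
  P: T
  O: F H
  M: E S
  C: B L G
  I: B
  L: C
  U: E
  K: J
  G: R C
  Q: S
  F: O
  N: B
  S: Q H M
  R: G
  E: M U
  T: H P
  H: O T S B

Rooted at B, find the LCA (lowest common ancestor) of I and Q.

Path I→root: I B; path Q→root: Q S H B.
First common node: B.

B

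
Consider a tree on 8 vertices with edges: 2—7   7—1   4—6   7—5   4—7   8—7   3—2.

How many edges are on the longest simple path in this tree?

4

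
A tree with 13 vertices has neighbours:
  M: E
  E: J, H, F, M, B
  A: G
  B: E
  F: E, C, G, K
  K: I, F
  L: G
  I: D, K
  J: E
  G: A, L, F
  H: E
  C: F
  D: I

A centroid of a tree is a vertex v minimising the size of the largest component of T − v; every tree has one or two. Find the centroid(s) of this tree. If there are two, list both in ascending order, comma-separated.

F

Removing F splits the tree into components of sizes 5, 3, 3, 1; the largest is 5 ≤ ⌊13/2⌋ = 6.
No neighbour of F does as well, so F is the unique centroid.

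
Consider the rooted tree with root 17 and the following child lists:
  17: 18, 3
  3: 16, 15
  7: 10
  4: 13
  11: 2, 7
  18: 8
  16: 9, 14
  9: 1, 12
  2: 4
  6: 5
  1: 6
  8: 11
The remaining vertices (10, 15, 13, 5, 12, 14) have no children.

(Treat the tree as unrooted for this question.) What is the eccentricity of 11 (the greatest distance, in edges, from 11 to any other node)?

9

A farthest node from 11 is 5.
The path 11–8–18–17–3–16–9–1–6–5 has 9 edges.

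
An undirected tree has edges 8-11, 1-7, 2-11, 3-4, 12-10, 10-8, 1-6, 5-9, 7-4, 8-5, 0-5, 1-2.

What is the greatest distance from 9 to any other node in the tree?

The node farthest from 9 is 3, via 9-5-8-11-2-1-7-4-3 — 8 edges.

8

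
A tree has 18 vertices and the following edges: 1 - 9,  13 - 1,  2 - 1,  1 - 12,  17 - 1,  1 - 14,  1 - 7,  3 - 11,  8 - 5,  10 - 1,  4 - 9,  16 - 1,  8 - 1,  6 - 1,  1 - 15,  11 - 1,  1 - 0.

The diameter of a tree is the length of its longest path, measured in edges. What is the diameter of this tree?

A longest path is 3–11–1–8–5, with 4 edges.

4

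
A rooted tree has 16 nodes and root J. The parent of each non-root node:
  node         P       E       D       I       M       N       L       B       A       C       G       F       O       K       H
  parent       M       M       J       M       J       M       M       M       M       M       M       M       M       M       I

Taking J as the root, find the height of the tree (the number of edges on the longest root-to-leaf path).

3

The longest root-to-leaf path is J-M-I-H (3 edges).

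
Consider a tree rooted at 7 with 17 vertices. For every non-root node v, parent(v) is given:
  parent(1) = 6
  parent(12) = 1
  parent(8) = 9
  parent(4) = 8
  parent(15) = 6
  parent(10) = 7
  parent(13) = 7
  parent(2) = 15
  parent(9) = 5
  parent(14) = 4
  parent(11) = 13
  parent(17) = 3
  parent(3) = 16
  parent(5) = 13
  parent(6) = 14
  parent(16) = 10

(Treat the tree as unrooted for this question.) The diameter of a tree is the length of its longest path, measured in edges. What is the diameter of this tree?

A longest path is 17–3–16–10–7–13–5–9–8–4–14–6–15–2, with 13 edges.

13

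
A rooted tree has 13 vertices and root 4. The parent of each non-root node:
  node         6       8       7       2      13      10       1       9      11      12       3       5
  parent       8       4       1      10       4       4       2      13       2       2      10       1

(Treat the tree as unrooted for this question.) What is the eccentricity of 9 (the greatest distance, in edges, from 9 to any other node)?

6

Distances from 9 peak at 6, attained at 5 (7 also at distance 6).
9-13-4-10-2-1-5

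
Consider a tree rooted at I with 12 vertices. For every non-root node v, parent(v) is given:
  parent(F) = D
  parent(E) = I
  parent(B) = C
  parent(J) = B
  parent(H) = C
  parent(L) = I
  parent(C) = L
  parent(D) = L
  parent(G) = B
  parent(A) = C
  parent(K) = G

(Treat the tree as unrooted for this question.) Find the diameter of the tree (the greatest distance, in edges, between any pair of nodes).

A longest path is K - G - B - C - L - I - E, with 6 edges.

6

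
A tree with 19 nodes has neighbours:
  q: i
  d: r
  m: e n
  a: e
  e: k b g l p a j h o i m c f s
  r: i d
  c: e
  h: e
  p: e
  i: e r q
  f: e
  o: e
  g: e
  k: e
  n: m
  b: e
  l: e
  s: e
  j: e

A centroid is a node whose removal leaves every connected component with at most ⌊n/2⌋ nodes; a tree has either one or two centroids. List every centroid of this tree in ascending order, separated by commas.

Delete e: the remaining components have sizes 4, 2, 1, 1, 1, 1, 1, 1, 1, 1, 1, 1, 1, 1. Max 4 ≤ 9, so e is a centroid.
No neighbour of e does as well, so e is the unique centroid.

e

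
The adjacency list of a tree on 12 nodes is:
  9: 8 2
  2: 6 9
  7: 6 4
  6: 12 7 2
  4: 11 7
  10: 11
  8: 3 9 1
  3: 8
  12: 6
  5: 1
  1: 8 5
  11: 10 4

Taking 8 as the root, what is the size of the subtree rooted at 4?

The subtree rooted at 4 contains: 4, 11, 10 — 3 nodes.

3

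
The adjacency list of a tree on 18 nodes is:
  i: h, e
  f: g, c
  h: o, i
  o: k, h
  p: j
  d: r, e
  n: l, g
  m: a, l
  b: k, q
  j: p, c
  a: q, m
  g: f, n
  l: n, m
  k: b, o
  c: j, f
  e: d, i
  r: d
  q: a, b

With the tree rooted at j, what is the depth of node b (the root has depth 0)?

Path from j to b: j–c–f–g–n–l–m–a–q–b, which has 9 edges.

9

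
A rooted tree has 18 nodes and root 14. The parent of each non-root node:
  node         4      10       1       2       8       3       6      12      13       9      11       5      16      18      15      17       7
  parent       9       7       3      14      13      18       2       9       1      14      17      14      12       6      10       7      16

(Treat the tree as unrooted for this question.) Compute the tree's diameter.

Starting from 8, a farthest node is 11 at distance 13.
One longest path: 8–13–1–3–18–6–2–14–9–12–16–7–17–11.
So the diameter is 13.

13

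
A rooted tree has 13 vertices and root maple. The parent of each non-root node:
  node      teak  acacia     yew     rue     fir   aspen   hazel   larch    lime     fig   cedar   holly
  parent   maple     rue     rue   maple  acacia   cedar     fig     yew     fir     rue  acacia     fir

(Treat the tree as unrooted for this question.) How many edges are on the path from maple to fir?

maple – rue – acacia – fir: 3 edges.

3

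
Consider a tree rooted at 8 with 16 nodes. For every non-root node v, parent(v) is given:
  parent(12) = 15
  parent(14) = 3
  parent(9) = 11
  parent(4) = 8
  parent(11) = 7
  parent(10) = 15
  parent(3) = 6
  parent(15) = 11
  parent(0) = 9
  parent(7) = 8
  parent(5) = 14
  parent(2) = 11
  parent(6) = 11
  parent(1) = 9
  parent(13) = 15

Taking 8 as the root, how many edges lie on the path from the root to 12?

4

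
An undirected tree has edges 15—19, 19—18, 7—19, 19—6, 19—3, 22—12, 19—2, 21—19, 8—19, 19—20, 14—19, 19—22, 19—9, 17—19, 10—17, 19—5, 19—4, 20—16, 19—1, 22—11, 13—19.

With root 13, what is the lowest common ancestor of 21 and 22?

19

Ancestors of 21 (toward the root): 21, 19, 13.
Ancestors of 22: 22, 19, 13.
The deepest node appearing in both lists is 19.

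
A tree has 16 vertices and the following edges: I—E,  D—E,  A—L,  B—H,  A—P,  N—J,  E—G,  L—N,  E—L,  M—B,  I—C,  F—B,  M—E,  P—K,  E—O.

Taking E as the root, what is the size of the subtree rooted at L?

6

The subtree rooted at L contains: L, A, N, P, J, K — 6 nodes.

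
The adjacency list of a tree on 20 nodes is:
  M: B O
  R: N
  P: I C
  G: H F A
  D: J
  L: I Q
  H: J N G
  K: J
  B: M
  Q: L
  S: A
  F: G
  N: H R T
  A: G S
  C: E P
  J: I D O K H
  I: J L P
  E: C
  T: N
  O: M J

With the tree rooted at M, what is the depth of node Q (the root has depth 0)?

Climbing from Q to the root: Q – L – I – J – O – M. That's 5 steps.

5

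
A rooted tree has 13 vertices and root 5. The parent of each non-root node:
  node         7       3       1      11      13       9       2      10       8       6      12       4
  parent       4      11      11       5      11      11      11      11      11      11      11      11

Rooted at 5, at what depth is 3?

2

Path from 5 to 3: 5 – 11 – 3, which has 2 edges.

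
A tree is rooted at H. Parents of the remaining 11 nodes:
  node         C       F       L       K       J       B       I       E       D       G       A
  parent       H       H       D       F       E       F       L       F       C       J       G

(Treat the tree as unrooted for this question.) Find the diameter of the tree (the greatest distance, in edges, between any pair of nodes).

9

Starting from I, a farthest node is A at distance 9.
One longest path: I-L-D-C-H-F-E-J-G-A.
So the diameter is 9.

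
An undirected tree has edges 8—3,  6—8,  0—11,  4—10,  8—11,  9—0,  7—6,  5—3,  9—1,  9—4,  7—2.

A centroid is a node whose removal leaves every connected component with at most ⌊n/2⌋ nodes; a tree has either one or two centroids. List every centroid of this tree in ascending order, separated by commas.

8, 11

Delete 11: the remaining components have sizes 6, 5. Max 6 ≤ 6, so 11 is a centroid.
8 is adjacent to 11 and is also a centroid (the largest component after removing it is likewise 6).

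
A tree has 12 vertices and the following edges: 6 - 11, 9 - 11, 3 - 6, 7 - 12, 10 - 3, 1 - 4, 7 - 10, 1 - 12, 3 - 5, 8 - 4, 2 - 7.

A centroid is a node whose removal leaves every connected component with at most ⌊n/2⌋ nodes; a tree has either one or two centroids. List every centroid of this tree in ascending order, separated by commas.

7, 10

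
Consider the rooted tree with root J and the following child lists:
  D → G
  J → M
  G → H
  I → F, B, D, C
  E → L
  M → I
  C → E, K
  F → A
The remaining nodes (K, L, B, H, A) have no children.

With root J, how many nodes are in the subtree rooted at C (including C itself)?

4

The subtree rooted at C contains: C, E, K, L — 4 nodes.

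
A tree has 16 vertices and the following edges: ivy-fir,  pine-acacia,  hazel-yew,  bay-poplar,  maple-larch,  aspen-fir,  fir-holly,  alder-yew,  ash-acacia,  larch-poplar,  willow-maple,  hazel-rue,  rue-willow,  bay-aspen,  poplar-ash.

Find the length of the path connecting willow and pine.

6

Walking from willow: willow - maple - larch - poplar - ash - acacia - pine. Length 6.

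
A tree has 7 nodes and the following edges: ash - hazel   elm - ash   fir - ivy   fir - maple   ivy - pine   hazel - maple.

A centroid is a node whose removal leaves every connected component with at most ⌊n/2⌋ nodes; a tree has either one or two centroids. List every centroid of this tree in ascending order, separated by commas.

maple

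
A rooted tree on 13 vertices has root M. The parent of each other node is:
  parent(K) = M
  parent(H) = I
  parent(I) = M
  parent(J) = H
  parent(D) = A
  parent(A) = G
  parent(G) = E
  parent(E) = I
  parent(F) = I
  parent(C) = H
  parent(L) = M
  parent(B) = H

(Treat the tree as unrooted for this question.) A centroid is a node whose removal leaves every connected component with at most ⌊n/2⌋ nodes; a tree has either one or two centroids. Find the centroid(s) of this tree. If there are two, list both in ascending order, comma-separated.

Removing I splits the tree into components of sizes 4, 4, 3, 1; the largest is 4 ≤ ⌊13/2⌋ = 6.
Every other node leaves some component of size > 6, so the centroid is unique.

I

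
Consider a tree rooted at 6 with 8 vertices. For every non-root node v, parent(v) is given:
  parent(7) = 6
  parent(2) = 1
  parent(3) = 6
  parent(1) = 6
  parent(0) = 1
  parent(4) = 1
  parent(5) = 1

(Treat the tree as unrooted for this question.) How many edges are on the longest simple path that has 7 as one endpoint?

3

The node farthest from 7 is 5 (2, 0, 4 also at distance 3), via 7-6-1-5 — 3 edges.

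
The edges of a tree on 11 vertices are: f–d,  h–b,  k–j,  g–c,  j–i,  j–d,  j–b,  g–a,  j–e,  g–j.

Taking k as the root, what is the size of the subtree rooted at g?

3

Descendants of g (including itself): g, c, a. That's 3.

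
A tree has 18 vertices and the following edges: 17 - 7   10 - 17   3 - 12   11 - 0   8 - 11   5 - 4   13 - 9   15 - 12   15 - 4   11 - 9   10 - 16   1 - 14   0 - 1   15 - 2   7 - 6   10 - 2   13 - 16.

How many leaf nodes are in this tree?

Degree-1 nodes: 3, 5, 6, 8, 14 — 5 of them.

5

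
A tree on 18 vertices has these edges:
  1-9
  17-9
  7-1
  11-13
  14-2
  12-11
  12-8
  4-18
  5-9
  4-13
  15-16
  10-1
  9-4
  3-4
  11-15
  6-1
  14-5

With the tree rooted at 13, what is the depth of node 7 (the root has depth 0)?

13 → 4 → 9 → 1 → 7 — 4 edges.

4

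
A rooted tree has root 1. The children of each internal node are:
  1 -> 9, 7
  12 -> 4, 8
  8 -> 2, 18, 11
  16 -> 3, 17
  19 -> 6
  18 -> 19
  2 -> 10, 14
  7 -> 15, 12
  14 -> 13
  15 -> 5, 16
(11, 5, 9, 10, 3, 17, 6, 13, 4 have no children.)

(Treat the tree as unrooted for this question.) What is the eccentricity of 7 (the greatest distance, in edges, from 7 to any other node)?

The node farthest from 7 is 6 (13 also at distance 5), via 7-12-8-18-19-6 — 5 edges.

5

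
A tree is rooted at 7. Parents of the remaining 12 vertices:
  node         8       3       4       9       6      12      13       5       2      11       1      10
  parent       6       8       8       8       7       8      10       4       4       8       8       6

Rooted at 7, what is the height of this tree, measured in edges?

2 sits deepest: 7-6-8-4-2 — 4 edges from the root.

4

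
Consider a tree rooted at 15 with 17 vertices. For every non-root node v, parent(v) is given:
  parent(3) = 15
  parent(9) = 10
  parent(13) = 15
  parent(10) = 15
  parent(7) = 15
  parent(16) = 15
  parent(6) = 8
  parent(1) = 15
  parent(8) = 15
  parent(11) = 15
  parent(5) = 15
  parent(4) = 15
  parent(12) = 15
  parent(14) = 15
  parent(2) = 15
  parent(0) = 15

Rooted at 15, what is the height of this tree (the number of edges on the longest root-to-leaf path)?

9 sits deepest: 15–10–9 — 2 edges from the root.

2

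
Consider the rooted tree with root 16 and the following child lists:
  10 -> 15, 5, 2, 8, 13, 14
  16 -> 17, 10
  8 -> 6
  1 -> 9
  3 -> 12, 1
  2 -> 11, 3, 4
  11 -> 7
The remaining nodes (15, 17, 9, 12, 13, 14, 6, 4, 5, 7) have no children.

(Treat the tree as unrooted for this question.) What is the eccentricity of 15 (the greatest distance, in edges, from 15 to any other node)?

The node farthest from 15 is 9, via 15 – 10 – 2 – 3 – 1 – 9 — 5 edges.

5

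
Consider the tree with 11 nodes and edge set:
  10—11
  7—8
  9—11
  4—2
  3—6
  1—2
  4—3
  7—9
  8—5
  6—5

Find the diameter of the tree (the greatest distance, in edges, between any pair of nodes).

A longest path is 10 – 11 – 9 – 7 – 8 – 5 – 6 – 3 – 4 – 2 – 1, with 10 edges.

10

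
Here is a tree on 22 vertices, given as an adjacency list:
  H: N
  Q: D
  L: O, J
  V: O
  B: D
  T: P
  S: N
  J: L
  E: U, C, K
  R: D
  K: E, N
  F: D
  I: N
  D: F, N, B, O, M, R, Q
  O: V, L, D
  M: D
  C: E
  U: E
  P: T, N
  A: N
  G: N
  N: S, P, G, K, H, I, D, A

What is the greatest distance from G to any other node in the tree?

5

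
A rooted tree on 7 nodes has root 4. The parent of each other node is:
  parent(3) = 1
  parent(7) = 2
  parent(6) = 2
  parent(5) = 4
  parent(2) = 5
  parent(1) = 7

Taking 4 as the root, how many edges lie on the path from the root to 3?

5

4–5–2–7–1–3 — 5 edges.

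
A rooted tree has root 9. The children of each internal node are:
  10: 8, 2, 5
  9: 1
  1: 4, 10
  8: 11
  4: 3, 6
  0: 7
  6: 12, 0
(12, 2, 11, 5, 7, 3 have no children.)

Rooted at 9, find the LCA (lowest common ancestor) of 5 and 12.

5's ancestor chain is 5, 10, 1, 9 and 12's is 12, 6, 4, 1, 9; they first meet at 1.

1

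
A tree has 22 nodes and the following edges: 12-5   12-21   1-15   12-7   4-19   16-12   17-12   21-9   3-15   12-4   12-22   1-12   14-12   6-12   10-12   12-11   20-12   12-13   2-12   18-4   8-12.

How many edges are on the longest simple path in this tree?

5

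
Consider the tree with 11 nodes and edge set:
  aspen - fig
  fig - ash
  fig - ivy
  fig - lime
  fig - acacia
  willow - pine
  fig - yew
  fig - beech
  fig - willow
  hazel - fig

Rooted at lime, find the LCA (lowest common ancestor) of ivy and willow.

fig

Path ivy→root: ivy fig lime; path willow→root: willow fig lime.
First common node: fig.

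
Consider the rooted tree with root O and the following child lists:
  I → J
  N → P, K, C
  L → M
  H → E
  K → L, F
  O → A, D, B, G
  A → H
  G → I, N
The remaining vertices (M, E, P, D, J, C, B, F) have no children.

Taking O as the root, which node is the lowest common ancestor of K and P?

N

Path K→root: K N G O; path P→root: P N G O.
First common node: N.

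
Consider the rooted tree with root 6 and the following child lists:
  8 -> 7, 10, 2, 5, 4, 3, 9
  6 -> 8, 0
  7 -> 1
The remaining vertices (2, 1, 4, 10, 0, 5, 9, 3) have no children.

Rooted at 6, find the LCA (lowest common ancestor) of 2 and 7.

Path 2→root: 2 8 6; path 7→root: 7 8 6.
First common node: 8.

8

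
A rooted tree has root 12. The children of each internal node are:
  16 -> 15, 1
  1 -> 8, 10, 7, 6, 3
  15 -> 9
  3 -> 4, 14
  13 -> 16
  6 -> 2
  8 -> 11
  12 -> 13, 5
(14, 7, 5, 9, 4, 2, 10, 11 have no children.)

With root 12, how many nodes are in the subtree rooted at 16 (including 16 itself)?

Descendants of 16 (including itself): 16, 1, 15, 3, 8, 10, 7, 6, 9, 4, 14, 11, 2. That's 13.

13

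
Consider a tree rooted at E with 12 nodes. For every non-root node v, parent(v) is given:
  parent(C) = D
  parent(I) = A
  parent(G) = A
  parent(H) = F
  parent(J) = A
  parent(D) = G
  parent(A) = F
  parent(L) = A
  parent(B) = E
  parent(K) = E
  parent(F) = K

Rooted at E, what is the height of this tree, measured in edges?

C sits deepest: E → K → F → A → G → D → C — 6 edges from the root.

6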